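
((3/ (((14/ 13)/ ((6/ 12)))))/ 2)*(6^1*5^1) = 585/ 28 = 20.89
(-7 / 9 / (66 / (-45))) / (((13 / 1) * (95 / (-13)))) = -7 / 1254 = -0.01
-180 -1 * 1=-181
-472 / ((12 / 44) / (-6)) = 10384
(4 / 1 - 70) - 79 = -145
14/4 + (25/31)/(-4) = 409/124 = 3.30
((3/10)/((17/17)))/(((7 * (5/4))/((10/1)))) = 12/35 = 0.34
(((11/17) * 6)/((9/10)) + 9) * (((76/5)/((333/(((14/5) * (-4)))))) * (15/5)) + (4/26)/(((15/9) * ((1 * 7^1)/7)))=-37397882/1839825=-20.33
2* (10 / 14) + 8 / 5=106 / 35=3.03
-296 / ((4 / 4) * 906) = -0.33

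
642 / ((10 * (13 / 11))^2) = 38841 / 8450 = 4.60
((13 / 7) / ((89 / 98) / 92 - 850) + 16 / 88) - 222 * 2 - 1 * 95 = -45421813881 / 84298621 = -538.82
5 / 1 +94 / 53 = 359 / 53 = 6.77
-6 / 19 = -0.32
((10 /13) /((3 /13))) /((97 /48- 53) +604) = 32 /5309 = 0.01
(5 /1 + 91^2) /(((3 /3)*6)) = 1381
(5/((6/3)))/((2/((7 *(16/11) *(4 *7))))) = 3920/11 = 356.36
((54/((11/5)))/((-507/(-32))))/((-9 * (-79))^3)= 320/74241319581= 0.00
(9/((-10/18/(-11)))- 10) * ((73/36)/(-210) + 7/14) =3117587/37800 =82.48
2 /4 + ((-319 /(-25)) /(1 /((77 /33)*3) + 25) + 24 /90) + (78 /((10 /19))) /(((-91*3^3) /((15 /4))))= 8803 /8400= 1.05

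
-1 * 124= -124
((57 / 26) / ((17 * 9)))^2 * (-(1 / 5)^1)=-361 / 8791380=-0.00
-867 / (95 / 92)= -79764 / 95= -839.62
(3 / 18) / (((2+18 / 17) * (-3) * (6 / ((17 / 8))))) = -289 / 44928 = -0.01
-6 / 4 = -3 / 2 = -1.50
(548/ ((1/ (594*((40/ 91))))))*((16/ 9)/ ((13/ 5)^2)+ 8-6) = 4979610240/ 15379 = 323792.85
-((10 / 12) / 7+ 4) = -173 / 42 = -4.12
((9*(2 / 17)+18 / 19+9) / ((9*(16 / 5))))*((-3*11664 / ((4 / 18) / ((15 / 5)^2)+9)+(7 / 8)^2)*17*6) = -1074574050825 / 7111168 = -151110.77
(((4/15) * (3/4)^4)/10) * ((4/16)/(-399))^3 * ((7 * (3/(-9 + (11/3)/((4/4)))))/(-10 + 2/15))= -27/32598568468480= -0.00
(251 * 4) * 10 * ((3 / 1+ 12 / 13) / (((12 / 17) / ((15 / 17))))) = 640050 / 13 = 49234.62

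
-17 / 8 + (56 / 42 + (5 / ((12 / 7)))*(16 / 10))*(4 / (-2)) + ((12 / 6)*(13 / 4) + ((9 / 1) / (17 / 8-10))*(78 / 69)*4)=-12.79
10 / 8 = 5 / 4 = 1.25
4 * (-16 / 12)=-16 / 3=-5.33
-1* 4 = -4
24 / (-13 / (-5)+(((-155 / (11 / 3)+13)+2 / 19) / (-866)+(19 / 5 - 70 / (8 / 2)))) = -7239760 / 3338229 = -2.17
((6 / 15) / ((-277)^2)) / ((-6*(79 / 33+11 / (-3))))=11 / 16113090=0.00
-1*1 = -1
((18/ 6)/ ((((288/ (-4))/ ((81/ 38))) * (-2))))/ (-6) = -9/ 1216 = -0.01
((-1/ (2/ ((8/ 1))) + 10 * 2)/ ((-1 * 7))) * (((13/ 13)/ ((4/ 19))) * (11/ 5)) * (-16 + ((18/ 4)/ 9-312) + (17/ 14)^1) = 1909424/ 245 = 7793.57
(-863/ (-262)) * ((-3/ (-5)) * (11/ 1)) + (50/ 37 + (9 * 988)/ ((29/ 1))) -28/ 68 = 7868856609/ 23895710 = 329.30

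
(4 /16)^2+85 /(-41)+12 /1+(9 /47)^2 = 14528713 /1449104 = 10.03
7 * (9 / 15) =21 / 5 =4.20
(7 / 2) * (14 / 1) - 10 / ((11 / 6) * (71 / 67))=34249 / 781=43.85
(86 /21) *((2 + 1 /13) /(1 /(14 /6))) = 19.85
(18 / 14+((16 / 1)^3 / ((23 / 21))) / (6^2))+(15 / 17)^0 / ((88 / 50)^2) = 105.49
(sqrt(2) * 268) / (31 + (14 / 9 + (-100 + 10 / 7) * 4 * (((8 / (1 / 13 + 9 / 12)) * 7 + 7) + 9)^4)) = -57723036084 * sqrt(2) / 4172166136988039149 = -0.00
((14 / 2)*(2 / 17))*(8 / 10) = 56 / 85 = 0.66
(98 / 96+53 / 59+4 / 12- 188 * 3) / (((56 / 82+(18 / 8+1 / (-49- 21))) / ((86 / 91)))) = -14023510235 / 77097306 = -181.89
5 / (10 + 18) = 5 / 28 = 0.18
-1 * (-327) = 327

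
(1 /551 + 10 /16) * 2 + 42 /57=4387 /2204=1.99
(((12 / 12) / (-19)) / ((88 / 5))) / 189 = -5 / 316008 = -0.00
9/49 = 0.18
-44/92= -11/23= -0.48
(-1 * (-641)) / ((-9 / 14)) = -8974 / 9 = -997.11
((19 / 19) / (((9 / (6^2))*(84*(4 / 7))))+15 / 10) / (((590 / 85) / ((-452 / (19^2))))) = -1921 / 6726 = -0.29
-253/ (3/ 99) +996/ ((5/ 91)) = 48891/ 5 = 9778.20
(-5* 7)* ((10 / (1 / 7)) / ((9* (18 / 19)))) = -23275 / 81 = -287.35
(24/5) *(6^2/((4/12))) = 2592/5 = 518.40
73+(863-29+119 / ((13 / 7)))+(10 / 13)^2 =164212 / 169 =971.67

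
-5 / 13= -0.38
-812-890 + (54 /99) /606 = -1702.00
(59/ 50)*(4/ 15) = 118/ 375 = 0.31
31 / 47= 0.66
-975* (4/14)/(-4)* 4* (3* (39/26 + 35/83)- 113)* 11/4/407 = -2479425/12284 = -201.84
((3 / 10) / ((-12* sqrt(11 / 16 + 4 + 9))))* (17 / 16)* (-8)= 17* sqrt(219) / 4380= 0.06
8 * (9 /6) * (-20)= -240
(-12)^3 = -1728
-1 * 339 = -339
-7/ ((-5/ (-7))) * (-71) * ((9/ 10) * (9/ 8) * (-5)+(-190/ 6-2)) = -26947.75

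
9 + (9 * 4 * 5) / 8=63 / 2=31.50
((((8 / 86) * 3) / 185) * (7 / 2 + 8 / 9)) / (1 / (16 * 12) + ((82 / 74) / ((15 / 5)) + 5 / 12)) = 0.01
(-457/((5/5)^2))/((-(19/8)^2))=29248/361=81.02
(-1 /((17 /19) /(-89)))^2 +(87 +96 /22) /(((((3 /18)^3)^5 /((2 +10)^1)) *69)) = 546251512104153973 /73117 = 7470923480232.42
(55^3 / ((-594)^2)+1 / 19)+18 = 1026313 / 55404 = 18.52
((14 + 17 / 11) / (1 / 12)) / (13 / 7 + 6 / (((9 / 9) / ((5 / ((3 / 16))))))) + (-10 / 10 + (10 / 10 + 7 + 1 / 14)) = 1434933 / 174482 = 8.22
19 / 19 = 1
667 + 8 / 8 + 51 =719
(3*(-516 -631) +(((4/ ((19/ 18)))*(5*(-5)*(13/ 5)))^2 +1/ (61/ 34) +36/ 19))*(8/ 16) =1260326137/ 44042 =28616.46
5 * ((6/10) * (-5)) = -15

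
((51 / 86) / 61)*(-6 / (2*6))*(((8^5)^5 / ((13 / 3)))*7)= -10115309006306780047736832 / 34099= -296645327027384382173.58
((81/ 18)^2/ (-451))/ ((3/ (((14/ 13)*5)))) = -945/ 11726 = -0.08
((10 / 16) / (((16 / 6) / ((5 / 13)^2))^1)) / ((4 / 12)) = 1125 / 10816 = 0.10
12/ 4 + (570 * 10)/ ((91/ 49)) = 39939/ 13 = 3072.23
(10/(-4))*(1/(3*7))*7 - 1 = -1.83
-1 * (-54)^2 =-2916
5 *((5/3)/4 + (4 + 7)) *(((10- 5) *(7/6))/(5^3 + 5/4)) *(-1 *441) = -1163.14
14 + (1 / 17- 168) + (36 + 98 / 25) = -48459 / 425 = -114.02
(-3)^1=-3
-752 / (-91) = 752 / 91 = 8.26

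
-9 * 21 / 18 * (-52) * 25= 13650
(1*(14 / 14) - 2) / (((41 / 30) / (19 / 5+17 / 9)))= -512 / 123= -4.16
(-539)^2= 290521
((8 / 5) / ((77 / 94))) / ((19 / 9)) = 6768 / 7315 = 0.93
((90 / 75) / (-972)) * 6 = -0.01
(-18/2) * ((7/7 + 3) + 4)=-72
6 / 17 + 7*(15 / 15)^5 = 125 / 17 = 7.35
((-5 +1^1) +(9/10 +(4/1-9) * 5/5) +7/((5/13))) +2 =121/10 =12.10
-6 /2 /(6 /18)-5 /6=-59 /6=-9.83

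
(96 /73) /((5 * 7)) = 96 /2555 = 0.04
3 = 3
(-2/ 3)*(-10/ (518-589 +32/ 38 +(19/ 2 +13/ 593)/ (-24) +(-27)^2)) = 721088/ 71219557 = 0.01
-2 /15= -0.13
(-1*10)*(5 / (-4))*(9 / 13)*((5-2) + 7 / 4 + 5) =675 / 8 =84.38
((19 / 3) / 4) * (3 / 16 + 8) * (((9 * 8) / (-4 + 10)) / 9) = 2489 / 144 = 17.28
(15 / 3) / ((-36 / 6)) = -5 / 6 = -0.83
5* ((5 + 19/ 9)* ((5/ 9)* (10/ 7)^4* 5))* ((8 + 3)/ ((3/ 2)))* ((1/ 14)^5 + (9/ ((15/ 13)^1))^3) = 14037400071640000/ 9805926501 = 1431522.06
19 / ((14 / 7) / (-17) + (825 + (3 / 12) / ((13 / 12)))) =4199 / 182350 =0.02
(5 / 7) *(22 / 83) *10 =1100 / 581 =1.89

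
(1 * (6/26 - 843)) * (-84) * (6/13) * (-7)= -38652768/169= -228714.60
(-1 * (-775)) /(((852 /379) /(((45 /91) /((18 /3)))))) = 1468625 /51688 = 28.41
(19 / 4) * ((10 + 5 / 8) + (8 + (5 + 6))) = 4503 / 32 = 140.72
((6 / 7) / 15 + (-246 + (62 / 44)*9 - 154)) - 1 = -298961 / 770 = -388.26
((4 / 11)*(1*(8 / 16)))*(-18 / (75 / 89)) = -3.88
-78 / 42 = -13 / 7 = -1.86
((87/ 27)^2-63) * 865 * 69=-84792490/ 27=-3140462.59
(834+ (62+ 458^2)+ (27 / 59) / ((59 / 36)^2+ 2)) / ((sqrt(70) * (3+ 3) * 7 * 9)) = 6290082301 * sqrt(70) / 790066935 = 66.61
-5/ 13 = -0.38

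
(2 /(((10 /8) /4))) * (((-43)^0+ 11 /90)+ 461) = 665456 /225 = 2957.58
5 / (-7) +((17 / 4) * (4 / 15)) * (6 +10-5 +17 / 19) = 12.77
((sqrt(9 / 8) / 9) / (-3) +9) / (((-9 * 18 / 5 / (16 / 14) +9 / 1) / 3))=-60 / 43 +5 * sqrt(2) / 1161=-1.39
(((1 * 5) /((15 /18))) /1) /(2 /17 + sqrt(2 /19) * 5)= 3.45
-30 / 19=-1.58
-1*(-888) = 888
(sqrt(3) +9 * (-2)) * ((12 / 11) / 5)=-216 / 55 +12 * sqrt(3) / 55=-3.55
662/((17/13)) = 8606/17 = 506.24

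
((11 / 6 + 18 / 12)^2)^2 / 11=10000 / 891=11.22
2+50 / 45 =28 / 9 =3.11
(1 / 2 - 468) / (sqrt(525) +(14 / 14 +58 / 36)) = -18.32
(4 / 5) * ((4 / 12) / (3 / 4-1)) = -16 / 15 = -1.07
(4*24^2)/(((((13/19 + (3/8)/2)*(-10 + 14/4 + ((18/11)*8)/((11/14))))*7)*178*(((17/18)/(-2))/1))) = -3051012096/6901466285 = -0.44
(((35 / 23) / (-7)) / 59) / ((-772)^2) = -5 / 808750288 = -0.00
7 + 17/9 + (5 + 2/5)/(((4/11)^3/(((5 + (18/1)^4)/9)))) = 3772727797/2880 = 1309974.93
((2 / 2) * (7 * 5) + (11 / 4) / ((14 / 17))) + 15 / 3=2427 / 56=43.34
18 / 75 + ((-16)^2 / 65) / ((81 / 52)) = 5606 / 2025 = 2.77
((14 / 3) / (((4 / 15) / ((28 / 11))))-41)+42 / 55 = 237 / 55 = 4.31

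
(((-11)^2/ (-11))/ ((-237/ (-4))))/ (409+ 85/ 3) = -11/ 25912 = -0.00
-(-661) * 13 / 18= 8593 / 18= 477.39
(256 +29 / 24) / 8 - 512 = -92131 / 192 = -479.85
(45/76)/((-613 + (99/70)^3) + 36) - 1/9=-3776602069/33676859871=-0.11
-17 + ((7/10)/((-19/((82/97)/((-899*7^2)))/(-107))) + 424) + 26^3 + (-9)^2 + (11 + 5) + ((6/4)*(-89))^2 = 35902.25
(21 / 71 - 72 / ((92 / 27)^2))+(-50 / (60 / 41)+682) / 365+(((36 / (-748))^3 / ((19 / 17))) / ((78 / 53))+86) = 639811294268084339 / 7815036074604330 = 81.87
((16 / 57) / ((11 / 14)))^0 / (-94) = -1 / 94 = -0.01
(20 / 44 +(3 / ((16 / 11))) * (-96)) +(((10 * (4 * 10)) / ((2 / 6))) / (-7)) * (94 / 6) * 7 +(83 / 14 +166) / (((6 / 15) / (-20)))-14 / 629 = -1336460022 / 48433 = -27594.00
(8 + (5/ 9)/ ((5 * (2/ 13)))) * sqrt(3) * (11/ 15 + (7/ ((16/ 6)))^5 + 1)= 9751816831 * sqrt(3)/ 8847360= 1909.12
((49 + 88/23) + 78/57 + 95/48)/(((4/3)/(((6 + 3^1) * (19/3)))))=3534897/1472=2401.42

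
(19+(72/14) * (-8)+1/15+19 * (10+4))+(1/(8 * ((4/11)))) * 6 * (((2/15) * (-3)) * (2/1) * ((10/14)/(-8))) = 820079/3360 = 244.07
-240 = -240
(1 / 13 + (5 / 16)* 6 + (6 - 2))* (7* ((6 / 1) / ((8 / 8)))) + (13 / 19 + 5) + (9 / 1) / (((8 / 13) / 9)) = 765285 / 1976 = 387.29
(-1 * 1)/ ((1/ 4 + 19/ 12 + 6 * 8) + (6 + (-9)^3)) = 6/ 4039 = 0.00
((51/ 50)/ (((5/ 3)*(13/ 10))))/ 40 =153/ 13000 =0.01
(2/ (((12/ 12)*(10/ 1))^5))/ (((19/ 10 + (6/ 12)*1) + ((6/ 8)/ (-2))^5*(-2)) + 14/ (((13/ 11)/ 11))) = 13312/ 88340111875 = 0.00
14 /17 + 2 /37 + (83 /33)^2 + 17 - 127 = -102.80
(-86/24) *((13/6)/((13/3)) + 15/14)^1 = -473/84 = -5.63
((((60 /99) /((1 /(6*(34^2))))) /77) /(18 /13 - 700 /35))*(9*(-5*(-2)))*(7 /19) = -27050400 /278179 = -97.24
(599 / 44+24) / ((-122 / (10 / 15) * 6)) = -1655 / 48312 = -0.03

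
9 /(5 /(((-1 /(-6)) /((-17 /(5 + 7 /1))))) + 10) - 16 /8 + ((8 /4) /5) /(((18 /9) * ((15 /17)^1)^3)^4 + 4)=-318501757198522363 /143208986542993930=-2.22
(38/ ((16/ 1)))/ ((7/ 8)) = 19/ 7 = 2.71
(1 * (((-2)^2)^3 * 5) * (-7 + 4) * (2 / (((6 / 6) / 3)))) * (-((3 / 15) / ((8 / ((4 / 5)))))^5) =36 / 1953125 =0.00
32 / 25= 1.28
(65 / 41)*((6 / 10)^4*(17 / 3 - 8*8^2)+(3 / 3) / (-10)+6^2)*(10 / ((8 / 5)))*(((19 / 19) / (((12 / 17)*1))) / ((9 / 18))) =-8210371 / 9840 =-834.39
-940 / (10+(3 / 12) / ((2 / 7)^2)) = -15040 / 209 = -71.96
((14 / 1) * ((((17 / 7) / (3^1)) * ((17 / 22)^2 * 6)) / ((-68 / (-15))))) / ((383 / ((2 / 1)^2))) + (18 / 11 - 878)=-40608985 / 46343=-876.27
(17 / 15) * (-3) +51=238 / 5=47.60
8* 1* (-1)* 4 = -32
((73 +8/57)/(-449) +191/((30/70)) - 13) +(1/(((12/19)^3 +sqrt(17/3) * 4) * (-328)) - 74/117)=28250126758273518703/65413299590953470 - 47045881 * sqrt(51)/1048576777760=431.87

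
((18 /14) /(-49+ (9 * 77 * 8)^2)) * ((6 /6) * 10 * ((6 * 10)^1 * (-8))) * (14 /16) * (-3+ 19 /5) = -4320 /30735887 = -0.00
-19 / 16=-1.19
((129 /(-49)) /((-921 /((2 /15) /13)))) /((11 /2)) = 172 /32267235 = 0.00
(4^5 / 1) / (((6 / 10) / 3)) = 5120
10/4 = 5/2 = 2.50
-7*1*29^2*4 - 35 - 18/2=-23592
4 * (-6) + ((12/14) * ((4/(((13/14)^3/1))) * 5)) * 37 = 768.21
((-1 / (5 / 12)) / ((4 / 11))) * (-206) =6798 / 5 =1359.60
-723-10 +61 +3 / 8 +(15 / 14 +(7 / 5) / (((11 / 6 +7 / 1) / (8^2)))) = -9800487 / 14840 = -660.41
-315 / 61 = -5.16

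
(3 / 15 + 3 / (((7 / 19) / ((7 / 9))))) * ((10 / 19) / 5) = 196 / 285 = 0.69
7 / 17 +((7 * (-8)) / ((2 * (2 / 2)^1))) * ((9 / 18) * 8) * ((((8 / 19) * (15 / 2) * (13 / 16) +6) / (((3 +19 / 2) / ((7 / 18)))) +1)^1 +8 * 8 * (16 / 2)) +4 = -1392487769 / 24225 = -57481.44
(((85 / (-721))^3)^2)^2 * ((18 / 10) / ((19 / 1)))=256035162845109814453125 / 374952952381018091974274698081277779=0.00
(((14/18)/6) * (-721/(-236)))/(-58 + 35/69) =-116081/16851816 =-0.01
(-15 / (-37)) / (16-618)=-15 / 22274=-0.00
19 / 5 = 3.80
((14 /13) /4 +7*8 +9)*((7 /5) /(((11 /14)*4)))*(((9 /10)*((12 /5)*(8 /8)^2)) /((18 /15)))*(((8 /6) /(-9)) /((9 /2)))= -166306 /96525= -1.72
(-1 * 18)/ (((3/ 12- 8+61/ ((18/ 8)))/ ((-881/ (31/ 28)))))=15984864/ 21607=739.80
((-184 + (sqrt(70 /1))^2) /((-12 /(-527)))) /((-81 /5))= 50065 /162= 309.04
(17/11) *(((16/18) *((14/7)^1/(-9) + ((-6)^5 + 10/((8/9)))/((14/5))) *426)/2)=-241014967/297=-811498.21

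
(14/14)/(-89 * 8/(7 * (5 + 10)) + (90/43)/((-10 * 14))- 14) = -9030/187787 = -0.05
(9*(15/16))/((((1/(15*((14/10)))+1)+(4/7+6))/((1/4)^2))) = 567/8192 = 0.07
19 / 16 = 1.19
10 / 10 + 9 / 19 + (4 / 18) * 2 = 328 / 171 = 1.92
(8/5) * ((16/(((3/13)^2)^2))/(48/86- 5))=-2032.19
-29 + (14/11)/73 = -23273/803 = -28.98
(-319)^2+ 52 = 101813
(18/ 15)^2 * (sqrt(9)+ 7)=72/ 5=14.40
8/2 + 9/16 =73/16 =4.56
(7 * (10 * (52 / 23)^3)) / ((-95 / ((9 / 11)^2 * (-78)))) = 12437058816 / 27971933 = 444.63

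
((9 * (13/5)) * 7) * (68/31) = 55692/155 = 359.30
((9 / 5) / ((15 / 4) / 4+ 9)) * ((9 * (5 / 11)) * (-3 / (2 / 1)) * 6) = -3888 / 583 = -6.67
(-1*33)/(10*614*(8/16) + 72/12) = -33/3076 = -0.01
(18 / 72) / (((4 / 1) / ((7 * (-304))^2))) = 283024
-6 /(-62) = 3 /31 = 0.10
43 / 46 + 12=595 / 46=12.93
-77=-77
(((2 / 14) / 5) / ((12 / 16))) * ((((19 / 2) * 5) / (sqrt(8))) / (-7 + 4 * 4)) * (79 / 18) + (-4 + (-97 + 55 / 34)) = -3379 / 34 + 1501 * sqrt(2) / 6804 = -99.07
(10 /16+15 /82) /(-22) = -265 /7216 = -0.04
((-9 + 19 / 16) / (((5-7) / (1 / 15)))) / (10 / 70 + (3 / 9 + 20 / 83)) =581 / 1600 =0.36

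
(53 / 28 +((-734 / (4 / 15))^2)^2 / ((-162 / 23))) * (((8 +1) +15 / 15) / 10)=-1825450876300201 / 224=-8149334269197.33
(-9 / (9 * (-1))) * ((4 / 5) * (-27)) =-108 / 5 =-21.60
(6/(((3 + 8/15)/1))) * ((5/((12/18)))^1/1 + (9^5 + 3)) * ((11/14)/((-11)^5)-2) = -2179024466895/10863622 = -200579.92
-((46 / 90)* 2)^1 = -46 / 45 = -1.02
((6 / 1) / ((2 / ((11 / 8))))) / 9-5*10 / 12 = -89 / 24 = -3.71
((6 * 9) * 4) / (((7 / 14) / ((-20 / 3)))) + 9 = -2871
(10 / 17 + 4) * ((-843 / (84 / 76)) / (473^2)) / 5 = -416442 / 133118755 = -0.00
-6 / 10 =-3 / 5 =-0.60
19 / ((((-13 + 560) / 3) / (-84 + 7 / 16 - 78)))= -147345 / 8752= -16.84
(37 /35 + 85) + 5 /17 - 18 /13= 657217 /7735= 84.97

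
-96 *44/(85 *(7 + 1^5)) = -528/85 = -6.21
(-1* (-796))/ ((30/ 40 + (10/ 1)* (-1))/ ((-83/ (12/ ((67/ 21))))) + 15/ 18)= 26559336/ 41791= 635.53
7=7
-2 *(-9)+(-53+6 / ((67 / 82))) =-1853 / 67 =-27.66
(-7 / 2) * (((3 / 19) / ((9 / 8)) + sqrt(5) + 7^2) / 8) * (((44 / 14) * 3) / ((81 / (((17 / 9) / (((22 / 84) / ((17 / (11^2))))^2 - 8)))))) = 2648107 * sqrt(5) / 124567578 + 7417347707 / 7100351946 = 1.09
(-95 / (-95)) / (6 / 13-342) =-13 / 4440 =-0.00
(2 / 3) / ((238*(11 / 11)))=1 / 357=0.00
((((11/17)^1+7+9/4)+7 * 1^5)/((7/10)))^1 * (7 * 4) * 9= 103410/17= 6082.94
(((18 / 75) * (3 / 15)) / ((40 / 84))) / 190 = 63 / 118750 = 0.00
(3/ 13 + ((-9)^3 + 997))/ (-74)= -3487/ 962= -3.62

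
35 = 35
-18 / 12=-3 / 2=-1.50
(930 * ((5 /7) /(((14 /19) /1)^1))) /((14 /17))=750975 /686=1094.72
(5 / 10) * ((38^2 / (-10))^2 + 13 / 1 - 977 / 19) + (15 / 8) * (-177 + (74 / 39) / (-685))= 68182805329 / 6767800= 10074.59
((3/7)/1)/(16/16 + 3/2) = 6/35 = 0.17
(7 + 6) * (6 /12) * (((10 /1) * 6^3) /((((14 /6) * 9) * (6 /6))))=4680 /7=668.57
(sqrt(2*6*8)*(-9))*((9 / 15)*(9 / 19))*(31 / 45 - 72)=346572*sqrt(6) / 475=1787.21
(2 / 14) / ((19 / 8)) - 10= -1322 / 133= -9.94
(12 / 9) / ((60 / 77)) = 77 / 45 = 1.71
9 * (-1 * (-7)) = 63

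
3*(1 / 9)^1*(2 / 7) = 2 / 21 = 0.10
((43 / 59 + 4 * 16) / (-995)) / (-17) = 3819 / 997985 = 0.00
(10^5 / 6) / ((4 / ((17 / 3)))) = 212500 / 9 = 23611.11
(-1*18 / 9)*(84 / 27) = -56 / 9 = -6.22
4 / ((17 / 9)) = 36 / 17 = 2.12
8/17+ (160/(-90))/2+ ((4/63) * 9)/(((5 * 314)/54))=-335156/840735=-0.40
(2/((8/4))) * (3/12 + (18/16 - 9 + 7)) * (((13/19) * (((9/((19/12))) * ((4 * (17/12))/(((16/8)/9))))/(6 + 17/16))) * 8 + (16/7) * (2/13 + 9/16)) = -2115499265/29697304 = -71.24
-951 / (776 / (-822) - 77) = 12.20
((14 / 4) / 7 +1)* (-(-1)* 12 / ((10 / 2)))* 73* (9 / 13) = 11826 / 65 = 181.94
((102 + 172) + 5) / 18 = 31 / 2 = 15.50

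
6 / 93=2 / 31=0.06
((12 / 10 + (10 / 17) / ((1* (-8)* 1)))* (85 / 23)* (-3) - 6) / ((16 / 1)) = -1701 / 1472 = -1.16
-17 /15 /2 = -17 /30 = -0.57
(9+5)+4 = 18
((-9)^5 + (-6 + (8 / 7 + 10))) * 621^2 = -159388124787 / 7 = -22769732112.43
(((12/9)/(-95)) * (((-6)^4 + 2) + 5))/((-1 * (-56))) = -1303/3990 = -0.33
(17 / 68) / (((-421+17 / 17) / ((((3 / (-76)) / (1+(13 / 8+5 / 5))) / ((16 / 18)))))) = 9 / 1234240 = 0.00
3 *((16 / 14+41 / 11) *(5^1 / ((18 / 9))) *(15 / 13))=84375 / 2002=42.15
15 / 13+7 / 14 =43 / 26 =1.65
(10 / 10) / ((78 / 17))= 17 / 78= 0.22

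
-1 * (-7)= 7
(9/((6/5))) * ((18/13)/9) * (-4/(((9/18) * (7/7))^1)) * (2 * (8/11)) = -1920/143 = -13.43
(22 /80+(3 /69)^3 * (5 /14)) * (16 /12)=936959 /2555070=0.37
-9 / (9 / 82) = -82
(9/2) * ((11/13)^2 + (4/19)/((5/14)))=188631/32110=5.87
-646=-646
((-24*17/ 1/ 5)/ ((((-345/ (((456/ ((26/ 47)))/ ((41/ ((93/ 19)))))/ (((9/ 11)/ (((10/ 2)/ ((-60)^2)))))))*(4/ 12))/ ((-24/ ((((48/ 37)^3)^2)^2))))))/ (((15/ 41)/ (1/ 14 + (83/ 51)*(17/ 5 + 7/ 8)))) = -3529879841432244497973375259/ 1467592073926395140505600000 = -2.41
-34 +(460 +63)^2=273495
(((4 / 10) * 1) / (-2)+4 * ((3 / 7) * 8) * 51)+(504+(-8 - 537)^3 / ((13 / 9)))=-50991219406 / 455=-112068614.08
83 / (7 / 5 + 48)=415 / 247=1.68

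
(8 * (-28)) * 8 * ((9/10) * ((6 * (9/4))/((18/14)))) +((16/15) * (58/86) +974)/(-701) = -7657432982/452145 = -16935.79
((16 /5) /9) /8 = 2 /45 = 0.04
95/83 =1.14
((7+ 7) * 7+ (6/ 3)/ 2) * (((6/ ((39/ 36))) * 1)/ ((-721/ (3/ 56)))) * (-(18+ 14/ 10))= 259281/ 328055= 0.79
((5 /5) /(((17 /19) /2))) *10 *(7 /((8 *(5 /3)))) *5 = 1995 /34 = 58.68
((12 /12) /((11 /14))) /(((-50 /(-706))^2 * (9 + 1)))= 872263 /34375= 25.37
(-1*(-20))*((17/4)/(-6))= -85/6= -14.17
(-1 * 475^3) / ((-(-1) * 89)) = -107171875 / 89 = -1204178.37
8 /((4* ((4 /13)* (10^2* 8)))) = 13 /1600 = 0.01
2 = 2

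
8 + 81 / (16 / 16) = 89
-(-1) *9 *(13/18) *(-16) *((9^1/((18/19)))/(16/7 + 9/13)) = -331.76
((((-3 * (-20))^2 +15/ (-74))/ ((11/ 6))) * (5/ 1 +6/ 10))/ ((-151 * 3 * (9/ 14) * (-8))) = 870191/ 184371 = 4.72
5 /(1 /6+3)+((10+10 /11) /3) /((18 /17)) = 9430 /1881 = 5.01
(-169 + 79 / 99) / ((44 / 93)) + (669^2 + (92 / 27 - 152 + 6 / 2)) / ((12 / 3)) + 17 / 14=5099766337 / 45738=111499.55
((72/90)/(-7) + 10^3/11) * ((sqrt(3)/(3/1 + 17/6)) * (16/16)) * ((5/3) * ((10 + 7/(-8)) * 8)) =5103576 * sqrt(3)/2695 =3280.02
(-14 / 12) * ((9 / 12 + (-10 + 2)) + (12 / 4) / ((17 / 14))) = 2275 / 408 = 5.58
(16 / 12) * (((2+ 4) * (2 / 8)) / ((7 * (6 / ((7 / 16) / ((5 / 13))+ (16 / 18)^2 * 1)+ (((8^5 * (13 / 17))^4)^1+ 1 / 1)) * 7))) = 2086521622 / 20154240535837099470169749883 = 0.00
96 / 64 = 3 / 2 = 1.50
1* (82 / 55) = 82 / 55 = 1.49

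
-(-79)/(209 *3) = 79/627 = 0.13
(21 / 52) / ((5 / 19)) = 399 / 260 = 1.53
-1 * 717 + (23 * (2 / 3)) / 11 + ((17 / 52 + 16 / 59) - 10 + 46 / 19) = -1389994171 / 1923636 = -722.59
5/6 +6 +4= 65/6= 10.83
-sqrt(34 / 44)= -sqrt(374) / 22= -0.88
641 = 641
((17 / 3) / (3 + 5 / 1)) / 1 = 17 / 24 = 0.71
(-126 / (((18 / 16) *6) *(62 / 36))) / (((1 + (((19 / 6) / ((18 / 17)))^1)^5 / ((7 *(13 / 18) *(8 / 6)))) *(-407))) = 33278648352768 / 45607301937650827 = 0.00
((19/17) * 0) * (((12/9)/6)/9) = 0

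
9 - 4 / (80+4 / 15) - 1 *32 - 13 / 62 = -434069 / 18662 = -23.26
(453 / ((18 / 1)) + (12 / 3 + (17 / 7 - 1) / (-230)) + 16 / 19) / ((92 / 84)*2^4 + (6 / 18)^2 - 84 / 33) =18172011 / 9139418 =1.99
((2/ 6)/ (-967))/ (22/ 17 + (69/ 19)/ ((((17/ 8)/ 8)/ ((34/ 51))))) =-323/ 9753162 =-0.00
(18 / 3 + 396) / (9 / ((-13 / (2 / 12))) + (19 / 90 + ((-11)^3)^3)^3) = -0.00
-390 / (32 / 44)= -2145 / 4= -536.25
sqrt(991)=31.48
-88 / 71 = -1.24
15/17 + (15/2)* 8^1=1035/17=60.88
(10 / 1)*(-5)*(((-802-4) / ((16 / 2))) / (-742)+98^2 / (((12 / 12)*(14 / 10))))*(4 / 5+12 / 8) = -2341501545 / 2968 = -788915.61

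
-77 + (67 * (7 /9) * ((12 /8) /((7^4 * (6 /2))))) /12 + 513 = 436.00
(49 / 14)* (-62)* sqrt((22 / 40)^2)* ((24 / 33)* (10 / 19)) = -868 / 19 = -45.68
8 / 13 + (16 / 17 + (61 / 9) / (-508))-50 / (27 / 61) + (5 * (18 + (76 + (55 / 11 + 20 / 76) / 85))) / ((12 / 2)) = -1902589861 / 57593484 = -33.03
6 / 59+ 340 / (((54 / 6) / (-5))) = -188.79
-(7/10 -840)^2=-70442449/100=-704424.49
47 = 47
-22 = -22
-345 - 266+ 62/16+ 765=1263/8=157.88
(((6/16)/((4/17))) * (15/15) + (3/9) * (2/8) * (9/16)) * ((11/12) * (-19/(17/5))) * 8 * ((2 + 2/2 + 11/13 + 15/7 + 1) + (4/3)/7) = -1280125/2652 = -482.70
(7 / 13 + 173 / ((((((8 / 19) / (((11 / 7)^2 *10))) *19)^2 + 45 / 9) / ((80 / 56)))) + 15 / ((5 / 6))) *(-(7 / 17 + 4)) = -284603272925 / 963544309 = -295.37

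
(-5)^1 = -5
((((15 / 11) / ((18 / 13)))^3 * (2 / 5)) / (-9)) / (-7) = 54925 / 9056124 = 0.01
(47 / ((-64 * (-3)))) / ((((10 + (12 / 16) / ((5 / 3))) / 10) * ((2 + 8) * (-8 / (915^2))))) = -65582625 / 26752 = -2451.50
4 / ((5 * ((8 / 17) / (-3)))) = -51 / 10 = -5.10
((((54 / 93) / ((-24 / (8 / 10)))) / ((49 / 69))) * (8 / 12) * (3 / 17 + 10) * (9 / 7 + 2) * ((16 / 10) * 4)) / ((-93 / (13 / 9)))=76142144 / 1260807975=0.06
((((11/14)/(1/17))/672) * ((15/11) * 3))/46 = 255/144256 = 0.00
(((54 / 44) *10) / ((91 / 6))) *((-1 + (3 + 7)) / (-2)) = -3645 / 1001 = -3.64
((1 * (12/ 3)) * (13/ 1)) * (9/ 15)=156/ 5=31.20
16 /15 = 1.07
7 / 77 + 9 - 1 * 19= -109 / 11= -9.91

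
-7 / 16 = -0.44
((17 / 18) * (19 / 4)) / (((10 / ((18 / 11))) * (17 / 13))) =247 / 440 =0.56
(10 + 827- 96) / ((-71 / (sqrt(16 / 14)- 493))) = 365313 / 71- 1482 * sqrt(14) / 497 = 5134.10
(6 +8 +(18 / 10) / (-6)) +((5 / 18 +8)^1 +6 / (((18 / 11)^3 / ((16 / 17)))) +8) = 645811 / 20655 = 31.27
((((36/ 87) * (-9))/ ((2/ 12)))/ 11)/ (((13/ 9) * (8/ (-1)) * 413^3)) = 729/ 292135402559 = 0.00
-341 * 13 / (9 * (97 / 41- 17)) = 181753 / 5400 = 33.66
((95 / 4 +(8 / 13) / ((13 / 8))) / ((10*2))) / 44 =16311 / 594880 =0.03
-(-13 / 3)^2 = -169 / 9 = -18.78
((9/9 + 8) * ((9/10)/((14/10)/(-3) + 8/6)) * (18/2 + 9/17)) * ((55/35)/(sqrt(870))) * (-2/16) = -72171 * sqrt(870)/3589040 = -0.59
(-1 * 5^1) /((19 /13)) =-3.42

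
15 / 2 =7.50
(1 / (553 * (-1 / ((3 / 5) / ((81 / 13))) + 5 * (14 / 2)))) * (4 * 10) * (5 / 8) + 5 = 5.00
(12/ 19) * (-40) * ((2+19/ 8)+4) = -4020/ 19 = -211.58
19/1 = 19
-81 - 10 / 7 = -577 / 7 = -82.43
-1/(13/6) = -6/13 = -0.46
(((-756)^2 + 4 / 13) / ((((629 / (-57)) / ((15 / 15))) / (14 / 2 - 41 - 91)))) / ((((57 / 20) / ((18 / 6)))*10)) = 681482.08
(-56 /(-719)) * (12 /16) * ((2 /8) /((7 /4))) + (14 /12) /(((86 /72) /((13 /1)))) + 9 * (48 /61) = 37318896 /1885937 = 19.79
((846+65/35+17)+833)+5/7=11890/7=1698.57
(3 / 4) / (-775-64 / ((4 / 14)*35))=-15 / 15628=-0.00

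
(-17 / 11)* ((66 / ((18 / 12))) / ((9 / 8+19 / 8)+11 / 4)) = -272 / 25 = -10.88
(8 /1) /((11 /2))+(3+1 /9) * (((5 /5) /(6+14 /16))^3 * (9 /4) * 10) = 1.67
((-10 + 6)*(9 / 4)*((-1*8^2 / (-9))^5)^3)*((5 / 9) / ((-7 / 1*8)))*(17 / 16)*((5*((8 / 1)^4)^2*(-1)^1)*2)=-137920385304831358882841308744908800 / 1441237924662543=-95695778569749036566.36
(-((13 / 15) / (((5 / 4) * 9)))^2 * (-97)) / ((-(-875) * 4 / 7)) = 65572 / 56953125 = 0.00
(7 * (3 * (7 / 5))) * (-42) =-6174 / 5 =-1234.80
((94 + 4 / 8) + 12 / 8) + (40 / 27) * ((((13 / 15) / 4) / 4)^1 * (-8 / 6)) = 23302 / 243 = 95.89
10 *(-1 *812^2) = -6593440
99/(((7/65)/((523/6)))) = 1121835/14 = 80131.07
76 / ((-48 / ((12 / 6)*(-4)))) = 12.67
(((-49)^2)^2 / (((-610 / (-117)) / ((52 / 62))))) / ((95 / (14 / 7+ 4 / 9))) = 21433530118 / 898225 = 23862.09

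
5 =5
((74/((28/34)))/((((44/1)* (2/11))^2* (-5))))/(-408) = 37/53760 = 0.00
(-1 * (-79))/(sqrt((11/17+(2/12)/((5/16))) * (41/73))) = 79 * sqrt(229727715)/12341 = 97.02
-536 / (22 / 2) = -536 / 11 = -48.73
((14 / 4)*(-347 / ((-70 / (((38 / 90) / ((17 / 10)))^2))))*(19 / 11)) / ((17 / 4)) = 9520292 / 21887415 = 0.43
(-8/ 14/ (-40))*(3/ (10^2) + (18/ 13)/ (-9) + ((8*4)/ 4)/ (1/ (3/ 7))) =0.05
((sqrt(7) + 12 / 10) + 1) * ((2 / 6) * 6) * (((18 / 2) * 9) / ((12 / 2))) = 297 / 5 + 27 * sqrt(7) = 130.84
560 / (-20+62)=40 / 3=13.33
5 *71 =355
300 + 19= 319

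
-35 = -35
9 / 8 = 1.12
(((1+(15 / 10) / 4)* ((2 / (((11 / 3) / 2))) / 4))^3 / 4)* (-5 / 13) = -0.01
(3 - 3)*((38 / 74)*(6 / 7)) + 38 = 38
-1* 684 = -684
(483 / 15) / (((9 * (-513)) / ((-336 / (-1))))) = -18032 / 7695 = -2.34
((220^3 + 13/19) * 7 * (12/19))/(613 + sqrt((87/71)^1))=184909740577779/2407825958 - 4248552273 * sqrt(6177)/2407825958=76656.63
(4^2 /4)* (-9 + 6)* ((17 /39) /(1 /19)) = -1292 /13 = -99.38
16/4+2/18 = 37/9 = 4.11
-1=-1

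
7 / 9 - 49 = -434 / 9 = -48.22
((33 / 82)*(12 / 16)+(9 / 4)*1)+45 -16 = 10349 / 328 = 31.55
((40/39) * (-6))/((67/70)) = -5600/871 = -6.43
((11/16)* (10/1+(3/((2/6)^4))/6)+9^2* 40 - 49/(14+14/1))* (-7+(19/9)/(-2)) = -15186575/576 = -26365.58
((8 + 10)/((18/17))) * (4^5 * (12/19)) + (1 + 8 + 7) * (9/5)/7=7314096/665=10998.64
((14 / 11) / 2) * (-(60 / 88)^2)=-0.30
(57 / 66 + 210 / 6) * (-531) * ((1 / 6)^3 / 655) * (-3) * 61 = 2839611 / 115280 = 24.63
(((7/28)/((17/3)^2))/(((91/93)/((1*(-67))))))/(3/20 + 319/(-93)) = 26076735/160450199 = 0.16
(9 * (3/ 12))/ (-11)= -9/ 44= -0.20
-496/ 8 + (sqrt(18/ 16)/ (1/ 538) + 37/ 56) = -3435/ 56 + 807 * sqrt(2)/ 2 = 509.30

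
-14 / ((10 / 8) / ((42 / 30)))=-392 / 25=-15.68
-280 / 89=-3.15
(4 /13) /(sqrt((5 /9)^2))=36 /65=0.55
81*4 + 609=933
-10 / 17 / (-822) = 5 / 6987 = 0.00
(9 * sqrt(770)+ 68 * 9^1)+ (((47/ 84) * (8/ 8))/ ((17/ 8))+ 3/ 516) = 9 * sqrt(770)+ 37595773/ 61404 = 862.01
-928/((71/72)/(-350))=23385600/71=329374.65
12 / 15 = 4 / 5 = 0.80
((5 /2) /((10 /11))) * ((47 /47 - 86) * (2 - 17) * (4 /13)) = 14025 /13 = 1078.85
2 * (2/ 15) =4/ 15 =0.27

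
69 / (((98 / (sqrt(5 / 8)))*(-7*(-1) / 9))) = 621*sqrt(10) / 2744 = 0.72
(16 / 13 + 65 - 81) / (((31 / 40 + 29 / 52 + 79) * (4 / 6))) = -11520 / 41773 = -0.28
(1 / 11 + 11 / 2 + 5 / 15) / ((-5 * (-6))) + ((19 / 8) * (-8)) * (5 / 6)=-15.64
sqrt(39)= 6.24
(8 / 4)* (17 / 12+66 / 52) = 419 / 78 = 5.37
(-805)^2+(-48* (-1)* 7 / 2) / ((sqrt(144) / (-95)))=646695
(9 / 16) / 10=9 / 160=0.06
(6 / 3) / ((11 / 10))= 20 / 11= 1.82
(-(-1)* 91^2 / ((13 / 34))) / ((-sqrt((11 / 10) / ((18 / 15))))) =-43316* sqrt(33) / 11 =-22621.04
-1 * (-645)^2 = -416025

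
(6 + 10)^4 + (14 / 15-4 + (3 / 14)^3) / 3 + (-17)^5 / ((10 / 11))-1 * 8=-36953012995 / 24696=-1496315.72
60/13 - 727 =-9391/13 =-722.38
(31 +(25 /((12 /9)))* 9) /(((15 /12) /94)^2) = 28239856 /25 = 1129594.24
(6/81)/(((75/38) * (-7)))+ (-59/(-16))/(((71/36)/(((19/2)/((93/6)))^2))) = 0.70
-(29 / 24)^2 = -841 / 576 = -1.46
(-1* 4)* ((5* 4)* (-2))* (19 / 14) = 1520 / 7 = 217.14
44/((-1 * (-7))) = 6.29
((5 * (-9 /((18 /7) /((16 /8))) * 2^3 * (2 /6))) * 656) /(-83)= 183680 /249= 737.67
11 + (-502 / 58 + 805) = 807.34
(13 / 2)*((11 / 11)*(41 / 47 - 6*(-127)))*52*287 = 3478150130 / 47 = 74003194.26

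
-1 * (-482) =482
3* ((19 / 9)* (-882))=-5586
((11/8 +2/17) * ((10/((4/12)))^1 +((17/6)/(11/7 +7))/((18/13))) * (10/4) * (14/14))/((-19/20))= -10467695/88128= -118.78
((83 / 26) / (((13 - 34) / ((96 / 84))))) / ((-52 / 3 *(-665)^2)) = 0.00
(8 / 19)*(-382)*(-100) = 305600 / 19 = 16084.21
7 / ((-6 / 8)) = -28 / 3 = -9.33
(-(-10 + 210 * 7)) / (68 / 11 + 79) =-16060 / 937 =-17.14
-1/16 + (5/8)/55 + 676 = 118967/176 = 675.95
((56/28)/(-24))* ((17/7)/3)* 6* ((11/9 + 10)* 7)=-1717/54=-31.80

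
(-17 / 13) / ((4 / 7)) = -119 / 52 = -2.29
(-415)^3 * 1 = -71473375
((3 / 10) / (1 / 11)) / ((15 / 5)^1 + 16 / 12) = 99 / 130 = 0.76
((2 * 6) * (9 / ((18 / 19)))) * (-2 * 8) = -1824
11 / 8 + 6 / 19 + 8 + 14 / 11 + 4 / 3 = 12.30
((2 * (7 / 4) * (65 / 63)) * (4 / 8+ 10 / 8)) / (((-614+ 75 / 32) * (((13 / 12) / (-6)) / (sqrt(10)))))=0.18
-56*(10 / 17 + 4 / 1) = -4368 / 17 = -256.94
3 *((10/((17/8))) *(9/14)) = 1080/119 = 9.08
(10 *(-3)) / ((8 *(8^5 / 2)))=-15 / 65536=-0.00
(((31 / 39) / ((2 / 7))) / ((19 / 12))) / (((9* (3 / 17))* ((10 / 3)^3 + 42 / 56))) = 4216 / 144001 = 0.03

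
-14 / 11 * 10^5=-1400000 / 11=-127272.73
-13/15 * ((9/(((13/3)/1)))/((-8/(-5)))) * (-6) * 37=249.75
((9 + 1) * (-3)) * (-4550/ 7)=19500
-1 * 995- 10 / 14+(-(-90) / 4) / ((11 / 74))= -65015 / 77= -844.35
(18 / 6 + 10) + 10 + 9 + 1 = 33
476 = 476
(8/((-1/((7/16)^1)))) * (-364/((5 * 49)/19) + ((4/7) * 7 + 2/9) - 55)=24887/90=276.52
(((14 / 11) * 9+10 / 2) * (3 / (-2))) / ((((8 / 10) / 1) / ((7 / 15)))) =-1267 / 88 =-14.40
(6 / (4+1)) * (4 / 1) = 4.80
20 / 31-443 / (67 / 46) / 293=-239098 / 608561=-0.39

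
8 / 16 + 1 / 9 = 11 / 18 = 0.61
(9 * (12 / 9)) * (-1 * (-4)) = 48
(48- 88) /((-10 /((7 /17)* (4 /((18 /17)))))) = 56 /9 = 6.22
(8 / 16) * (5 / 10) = 0.25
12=12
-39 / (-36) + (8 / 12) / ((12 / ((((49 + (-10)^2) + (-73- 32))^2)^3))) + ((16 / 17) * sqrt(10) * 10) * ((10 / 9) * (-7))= 14512627751 / 36- 11200 * sqrt(10) / 153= 403128317.15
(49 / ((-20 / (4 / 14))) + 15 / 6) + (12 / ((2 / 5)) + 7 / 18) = 32.19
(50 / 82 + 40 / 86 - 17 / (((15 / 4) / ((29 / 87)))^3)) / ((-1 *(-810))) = 170763731 / 130129233750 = 0.00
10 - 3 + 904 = 911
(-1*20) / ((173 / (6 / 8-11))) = 205 / 173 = 1.18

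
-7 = -7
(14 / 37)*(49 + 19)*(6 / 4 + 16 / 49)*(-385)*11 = -199028.65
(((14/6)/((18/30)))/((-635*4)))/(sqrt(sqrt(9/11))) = -7*11^(1/4)*sqrt(3)/13716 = -0.00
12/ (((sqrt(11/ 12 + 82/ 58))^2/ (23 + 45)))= 283968/ 811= 350.15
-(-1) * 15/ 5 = 3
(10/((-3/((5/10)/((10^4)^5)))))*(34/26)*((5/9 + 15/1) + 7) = -3451/7020000000000000000000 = -0.00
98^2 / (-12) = -2401 / 3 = -800.33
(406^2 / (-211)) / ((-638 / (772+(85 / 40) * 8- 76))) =2026346 / 2321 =873.05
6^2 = 36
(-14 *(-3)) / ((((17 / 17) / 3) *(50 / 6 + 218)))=54 / 97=0.56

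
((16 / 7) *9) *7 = 144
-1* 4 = -4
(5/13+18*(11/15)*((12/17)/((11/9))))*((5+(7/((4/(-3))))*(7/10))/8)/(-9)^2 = 468997/28641600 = 0.02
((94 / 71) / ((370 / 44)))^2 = 4276624 / 172528225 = 0.02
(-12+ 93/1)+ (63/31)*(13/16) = 40995/496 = 82.65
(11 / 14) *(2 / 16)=11 / 112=0.10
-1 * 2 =-2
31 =31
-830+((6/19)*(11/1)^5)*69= 66659344/19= 3508386.53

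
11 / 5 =2.20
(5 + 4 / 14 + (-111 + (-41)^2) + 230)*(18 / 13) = 227466 / 91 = 2499.63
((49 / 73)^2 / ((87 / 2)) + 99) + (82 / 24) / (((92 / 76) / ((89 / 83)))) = 361233447715 / 3540225228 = 102.04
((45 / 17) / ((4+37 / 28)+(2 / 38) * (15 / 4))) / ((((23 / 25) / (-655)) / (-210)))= 10290459375 / 143497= 71712.02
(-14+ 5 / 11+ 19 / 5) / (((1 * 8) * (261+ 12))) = -67 / 15015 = -0.00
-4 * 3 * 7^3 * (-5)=20580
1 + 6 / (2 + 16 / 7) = 12 / 5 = 2.40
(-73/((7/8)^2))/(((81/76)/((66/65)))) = -7811584/85995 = -90.84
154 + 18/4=317/2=158.50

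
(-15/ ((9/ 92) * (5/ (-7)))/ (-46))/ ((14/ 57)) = -19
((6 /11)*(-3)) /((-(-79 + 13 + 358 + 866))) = 3 /2123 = 0.00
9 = 9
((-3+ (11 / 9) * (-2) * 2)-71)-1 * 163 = -2177 / 9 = -241.89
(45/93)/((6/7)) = 35/62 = 0.56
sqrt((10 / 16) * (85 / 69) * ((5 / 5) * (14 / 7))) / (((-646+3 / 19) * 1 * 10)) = -19 * sqrt(1173) / 3386796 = -0.00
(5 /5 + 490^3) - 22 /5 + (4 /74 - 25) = 21765059756 /185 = 117648971.65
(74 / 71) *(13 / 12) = 481 / 426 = 1.13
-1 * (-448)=448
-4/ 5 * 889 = -3556/ 5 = -711.20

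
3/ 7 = 0.43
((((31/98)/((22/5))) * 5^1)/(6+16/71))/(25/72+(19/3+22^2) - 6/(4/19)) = 495225/3963922963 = 0.00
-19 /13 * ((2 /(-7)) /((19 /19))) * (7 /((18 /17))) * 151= 48773 /117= 416.86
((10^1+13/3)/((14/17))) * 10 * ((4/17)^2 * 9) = 10320/119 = 86.72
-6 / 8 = -3 / 4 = -0.75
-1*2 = -2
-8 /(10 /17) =-68 /5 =-13.60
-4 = -4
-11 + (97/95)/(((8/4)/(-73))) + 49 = 139/190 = 0.73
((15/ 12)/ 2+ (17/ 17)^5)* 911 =11843/ 8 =1480.38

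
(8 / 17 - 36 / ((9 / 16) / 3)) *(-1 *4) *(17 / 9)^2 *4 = 885632 / 81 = 10933.73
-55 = -55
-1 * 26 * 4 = -104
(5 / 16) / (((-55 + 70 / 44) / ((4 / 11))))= -1 / 470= -0.00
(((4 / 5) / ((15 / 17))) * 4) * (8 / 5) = 2176 / 375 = 5.80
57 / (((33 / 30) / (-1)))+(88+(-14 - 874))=-9370 / 11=-851.82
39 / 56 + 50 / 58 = 2531 / 1624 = 1.56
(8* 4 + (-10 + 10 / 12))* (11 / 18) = 1507 / 108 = 13.95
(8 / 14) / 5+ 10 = 354 / 35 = 10.11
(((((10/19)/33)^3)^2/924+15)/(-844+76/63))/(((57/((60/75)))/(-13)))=547371059699435822201/168559542713743280879274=0.00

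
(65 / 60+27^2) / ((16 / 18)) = 26283 / 32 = 821.34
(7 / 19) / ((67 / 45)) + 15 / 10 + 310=793709 / 2546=311.75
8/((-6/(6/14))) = -4/7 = -0.57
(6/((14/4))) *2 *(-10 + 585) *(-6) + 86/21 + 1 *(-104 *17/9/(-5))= -3712334/315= -11785.19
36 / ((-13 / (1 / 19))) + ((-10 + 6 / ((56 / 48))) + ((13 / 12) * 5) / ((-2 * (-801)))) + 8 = 99731153 / 33238296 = 3.00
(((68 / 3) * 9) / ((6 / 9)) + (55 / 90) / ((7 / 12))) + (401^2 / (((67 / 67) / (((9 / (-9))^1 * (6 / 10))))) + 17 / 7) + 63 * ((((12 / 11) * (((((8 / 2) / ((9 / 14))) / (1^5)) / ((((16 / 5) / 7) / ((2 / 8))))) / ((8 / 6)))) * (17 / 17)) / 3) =-888080959 / 9240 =-96112.66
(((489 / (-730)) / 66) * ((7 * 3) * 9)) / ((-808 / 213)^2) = -1397682783 / 10484995840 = -0.13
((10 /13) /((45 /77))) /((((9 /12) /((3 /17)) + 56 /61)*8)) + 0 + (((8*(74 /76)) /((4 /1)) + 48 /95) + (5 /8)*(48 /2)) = 245062561 /14016015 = 17.48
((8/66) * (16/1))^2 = 4096/1089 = 3.76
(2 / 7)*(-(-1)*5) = 10 / 7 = 1.43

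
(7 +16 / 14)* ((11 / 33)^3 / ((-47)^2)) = 19 / 139167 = 0.00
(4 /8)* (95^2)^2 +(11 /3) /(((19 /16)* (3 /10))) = 13928060395 /342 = 40725322.79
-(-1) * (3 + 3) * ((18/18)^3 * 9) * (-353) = -19062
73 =73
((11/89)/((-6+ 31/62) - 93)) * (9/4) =-99/35066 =-0.00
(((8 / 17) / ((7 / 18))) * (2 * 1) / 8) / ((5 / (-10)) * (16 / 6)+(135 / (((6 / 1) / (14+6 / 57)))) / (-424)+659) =435024 / 944645681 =0.00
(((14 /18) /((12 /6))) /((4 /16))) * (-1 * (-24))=112 /3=37.33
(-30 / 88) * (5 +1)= -45 / 22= -2.05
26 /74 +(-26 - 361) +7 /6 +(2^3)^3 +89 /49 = 1396021 /10878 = 128.33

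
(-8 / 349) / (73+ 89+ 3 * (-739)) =0.00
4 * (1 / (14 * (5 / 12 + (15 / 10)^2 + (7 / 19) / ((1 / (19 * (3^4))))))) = 0.00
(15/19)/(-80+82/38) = -5/493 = -0.01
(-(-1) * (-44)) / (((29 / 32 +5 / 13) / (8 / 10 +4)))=-146432 / 895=-163.61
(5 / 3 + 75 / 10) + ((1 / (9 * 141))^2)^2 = 47543146755887 / 5186525100642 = 9.17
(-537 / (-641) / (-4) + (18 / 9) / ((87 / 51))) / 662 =71603 / 49223672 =0.00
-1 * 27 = -27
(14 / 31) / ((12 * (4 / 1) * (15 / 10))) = 7 / 1116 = 0.01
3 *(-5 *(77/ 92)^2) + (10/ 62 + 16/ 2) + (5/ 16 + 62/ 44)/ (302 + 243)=-1842755569/ 786496040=-2.34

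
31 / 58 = 0.53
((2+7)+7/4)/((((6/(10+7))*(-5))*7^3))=-731/41160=-0.02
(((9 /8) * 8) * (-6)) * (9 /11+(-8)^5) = 19463706 /11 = 1769427.82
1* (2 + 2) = 4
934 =934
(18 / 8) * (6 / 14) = 27 / 28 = 0.96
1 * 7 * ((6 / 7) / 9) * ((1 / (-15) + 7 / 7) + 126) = 3808 / 45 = 84.62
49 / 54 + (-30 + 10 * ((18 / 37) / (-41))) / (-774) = 3333389 / 3522474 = 0.95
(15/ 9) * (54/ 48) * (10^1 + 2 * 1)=45/ 2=22.50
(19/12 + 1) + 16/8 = 55/12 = 4.58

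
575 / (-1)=-575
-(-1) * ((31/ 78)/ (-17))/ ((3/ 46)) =-713/ 1989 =-0.36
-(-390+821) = -431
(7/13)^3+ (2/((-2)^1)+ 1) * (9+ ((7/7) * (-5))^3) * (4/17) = 343/2197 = 0.16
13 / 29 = 0.45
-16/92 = -4/23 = -0.17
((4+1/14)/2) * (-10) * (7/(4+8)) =-95/8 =-11.88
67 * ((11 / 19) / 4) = 9.70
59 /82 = 0.72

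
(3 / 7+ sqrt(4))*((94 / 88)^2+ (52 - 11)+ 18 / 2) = 1683153 / 13552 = 124.20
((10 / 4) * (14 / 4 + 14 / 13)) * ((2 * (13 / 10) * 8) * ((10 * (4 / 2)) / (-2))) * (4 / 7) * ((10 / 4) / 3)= -3400 / 3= -1133.33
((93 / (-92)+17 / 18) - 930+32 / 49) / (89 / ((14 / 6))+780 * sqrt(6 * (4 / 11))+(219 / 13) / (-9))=26697112614887 / 1050200521330296 - 1242672379845 * sqrt(66) / 12502387158694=-0.78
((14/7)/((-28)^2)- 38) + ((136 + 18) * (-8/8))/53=-40.90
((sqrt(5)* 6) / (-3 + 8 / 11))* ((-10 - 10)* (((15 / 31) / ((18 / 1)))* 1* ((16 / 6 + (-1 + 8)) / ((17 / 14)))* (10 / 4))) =44660* sqrt(5) / 1581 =63.16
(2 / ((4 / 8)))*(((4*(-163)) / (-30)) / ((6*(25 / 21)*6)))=2282 / 1125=2.03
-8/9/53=-8/477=-0.02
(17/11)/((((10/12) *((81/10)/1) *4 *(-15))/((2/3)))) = -34/13365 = -0.00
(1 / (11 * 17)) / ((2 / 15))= 15 / 374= 0.04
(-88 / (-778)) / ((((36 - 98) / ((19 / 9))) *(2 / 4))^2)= 0.00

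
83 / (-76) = -83 / 76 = -1.09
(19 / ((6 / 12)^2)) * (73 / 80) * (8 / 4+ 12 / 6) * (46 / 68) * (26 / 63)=414713 / 5355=77.44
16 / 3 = 5.33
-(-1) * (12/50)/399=2/3325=0.00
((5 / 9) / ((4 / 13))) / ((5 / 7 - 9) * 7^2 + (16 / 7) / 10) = -2275 / 511272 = -0.00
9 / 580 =0.02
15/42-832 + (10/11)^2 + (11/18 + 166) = -5063237/7623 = -664.21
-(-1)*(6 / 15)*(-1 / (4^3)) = -1 / 160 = -0.01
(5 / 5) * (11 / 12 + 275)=3311 / 12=275.92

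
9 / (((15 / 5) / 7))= 21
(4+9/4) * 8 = 50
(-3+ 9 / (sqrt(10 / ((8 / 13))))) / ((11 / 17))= -51 / 11+ 306 * sqrt(65) / 715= -1.19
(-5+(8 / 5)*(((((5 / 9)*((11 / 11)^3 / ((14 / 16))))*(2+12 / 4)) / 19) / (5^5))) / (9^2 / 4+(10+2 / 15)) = -14962244 / 90922125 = -0.16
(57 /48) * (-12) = -57 /4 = -14.25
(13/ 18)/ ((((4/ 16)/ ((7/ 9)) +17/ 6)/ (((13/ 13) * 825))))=10010/ 53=188.87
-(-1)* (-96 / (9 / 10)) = -320 / 3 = -106.67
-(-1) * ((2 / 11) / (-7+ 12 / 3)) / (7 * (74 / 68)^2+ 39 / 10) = -11560 / 2325081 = -0.00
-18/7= -2.57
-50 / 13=-3.85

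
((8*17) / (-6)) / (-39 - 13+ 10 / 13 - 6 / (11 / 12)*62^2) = 4862 / 5407965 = 0.00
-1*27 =-27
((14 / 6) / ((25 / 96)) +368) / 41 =9.19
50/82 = 25/41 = 0.61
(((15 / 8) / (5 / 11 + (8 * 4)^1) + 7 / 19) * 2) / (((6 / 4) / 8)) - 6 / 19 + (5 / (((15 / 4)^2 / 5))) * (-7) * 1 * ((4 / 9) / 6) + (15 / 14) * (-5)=-2251175 / 1098846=-2.05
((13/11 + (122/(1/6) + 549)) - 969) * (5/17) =17225/187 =92.11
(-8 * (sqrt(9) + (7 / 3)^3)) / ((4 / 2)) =-62.81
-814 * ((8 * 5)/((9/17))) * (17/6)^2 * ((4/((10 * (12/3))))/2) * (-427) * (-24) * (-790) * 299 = 1613456700615760/27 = 59757655578361.48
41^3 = 68921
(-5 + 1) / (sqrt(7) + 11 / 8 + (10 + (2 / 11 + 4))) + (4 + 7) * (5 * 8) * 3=30976 * sqrt(7) / 1819953 + 2401856072 / 1819953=1319.78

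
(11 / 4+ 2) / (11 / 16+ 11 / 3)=12 / 11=1.09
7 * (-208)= -1456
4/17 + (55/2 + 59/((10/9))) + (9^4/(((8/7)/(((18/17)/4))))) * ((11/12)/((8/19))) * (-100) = -3598649137/10880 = -330758.19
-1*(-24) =24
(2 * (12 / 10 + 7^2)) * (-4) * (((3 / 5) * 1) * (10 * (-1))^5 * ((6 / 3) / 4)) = 12048000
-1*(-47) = 47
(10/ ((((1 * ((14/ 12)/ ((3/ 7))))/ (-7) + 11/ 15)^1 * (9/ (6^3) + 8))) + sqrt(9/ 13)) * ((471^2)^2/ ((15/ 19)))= 935055156339 * sqrt(13)/ 65 + 1346479425128160/ 5983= 276918409556.40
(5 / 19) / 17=5 / 323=0.02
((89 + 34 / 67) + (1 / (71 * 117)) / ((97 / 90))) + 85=174.51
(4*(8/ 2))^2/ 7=36.57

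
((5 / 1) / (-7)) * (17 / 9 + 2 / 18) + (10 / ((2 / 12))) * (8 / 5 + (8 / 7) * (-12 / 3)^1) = -1258 / 7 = -179.71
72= 72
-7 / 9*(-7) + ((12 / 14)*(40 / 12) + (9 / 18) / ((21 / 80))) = 643 / 63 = 10.21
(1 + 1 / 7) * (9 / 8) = 9 / 7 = 1.29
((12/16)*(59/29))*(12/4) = 4.58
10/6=5/3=1.67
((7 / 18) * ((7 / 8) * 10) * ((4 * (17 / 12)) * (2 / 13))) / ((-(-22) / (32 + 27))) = 245735 / 30888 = 7.96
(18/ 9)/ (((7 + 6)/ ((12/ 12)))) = 2/ 13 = 0.15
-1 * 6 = -6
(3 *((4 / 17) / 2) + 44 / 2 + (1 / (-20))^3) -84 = -8384017 / 136000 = -61.65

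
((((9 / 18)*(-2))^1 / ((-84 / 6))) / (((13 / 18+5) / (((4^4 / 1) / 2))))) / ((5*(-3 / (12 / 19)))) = -4608 / 68495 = -0.07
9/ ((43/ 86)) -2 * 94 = -170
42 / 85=0.49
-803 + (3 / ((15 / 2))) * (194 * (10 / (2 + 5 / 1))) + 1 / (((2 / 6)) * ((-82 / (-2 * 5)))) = -198540 / 287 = -691.78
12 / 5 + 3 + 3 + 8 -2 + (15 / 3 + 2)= 107 / 5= 21.40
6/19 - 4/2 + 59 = 1089/19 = 57.32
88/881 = 0.10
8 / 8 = 1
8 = 8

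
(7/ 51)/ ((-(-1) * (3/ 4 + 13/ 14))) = 196/ 2397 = 0.08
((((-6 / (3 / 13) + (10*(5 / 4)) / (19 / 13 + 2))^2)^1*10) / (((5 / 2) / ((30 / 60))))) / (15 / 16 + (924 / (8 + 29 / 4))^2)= 4834591112 / 17708420151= 0.27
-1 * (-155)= 155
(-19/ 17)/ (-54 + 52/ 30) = 285/ 13328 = 0.02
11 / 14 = 0.79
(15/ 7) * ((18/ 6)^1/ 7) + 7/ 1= 388/ 49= 7.92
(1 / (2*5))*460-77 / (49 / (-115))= 1587 / 7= 226.71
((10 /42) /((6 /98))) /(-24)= -0.16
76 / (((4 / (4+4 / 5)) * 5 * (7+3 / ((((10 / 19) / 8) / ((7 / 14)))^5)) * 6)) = 9500 / 237727379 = 0.00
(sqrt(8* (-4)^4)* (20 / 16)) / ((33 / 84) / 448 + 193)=501760* sqrt(2) / 2421003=0.29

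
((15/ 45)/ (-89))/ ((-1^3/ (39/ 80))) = 0.00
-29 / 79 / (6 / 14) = -203 / 237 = -0.86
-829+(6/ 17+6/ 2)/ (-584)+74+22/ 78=-292222975/ 387192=-754.72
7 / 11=0.64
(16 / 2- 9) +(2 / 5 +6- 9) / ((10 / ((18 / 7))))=-292 / 175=-1.67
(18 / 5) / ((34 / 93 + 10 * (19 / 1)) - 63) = 1674 / 59225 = 0.03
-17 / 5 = -3.40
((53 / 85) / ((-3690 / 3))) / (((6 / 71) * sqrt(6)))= -3763 * sqrt(6) / 3763800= -0.00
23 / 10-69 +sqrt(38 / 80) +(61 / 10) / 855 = -285112 / 4275 +sqrt(190) / 20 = -66.00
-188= -188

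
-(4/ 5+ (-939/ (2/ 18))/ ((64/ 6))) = 791.48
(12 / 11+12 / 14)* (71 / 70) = 1065 / 539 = 1.98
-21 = -21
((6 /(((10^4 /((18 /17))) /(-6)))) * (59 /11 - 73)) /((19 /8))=241056 /2220625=0.11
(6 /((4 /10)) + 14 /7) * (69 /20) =1173 /20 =58.65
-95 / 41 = -2.32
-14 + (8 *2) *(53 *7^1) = 5922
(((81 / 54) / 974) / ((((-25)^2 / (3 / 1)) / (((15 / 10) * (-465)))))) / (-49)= 2511 / 23863000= 0.00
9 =9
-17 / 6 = -2.83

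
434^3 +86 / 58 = 2370648659 / 29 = 81746505.48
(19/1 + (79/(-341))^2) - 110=-90.95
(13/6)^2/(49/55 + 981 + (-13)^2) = 9295/2278764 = 0.00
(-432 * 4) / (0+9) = -192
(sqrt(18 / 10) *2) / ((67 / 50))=60 *sqrt(5) / 67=2.00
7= 7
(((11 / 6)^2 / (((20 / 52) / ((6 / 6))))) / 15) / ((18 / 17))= 0.55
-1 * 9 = -9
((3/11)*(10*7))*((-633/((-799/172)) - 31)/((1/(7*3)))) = 370911870/8789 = 42201.83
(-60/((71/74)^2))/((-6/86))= 4709360/5041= 934.21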